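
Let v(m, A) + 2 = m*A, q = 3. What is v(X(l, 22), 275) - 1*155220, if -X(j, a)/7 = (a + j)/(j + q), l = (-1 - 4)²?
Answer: -633813/4 ≈ -1.5845e+5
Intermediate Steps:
l = 25 (l = (-5)² = 25)
X(j, a) = -7*(a + j)/(3 + j) (X(j, a) = -7*(a + j)/(j + 3) = -7*(a + j)/(3 + j))
v(m, A) = -2 + A*m (v(m, A) = -2 + m*A = -2 + A*m)
v(X(l, 22), 275) - 1*155220 = (-2 + 275*(7*(-1*22 - 1*25)/(3 + 25))) - 1*155220 = (-2 + 275*(7*(-22 - 25)/28)) - 155220 = (-2 + 275*(7*(1/28)*(-47))) - 155220 = (-2 + 275*(-47/4)) - 155220 = (-2 - 12925/4) - 155220 = -12933/4 - 155220 = -633813/4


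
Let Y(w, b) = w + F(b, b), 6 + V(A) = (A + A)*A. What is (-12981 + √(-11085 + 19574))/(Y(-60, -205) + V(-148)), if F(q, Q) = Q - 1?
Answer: -4327/14512 + √8489/43536 ≈ -0.29605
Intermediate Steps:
V(A) = -6 + 2*A² (V(A) = -6 + (A + A)*A = -6 + (2*A)*A = -6 + 2*A²)
F(q, Q) = -1 + Q
Y(w, b) = -1 + b + w (Y(w, b) = w + (-1 + b) = -1 + b + w)
(-12981 + √(-11085 + 19574))/(Y(-60, -205) + V(-148)) = (-12981 + √(-11085 + 19574))/((-1 - 205 - 60) + (-6 + 2*(-148)²)) = (-12981 + √8489)/(-266 + (-6 + 2*21904)) = (-12981 + √8489)/(-266 + (-6 + 43808)) = (-12981 + √8489)/(-266 + 43802) = (-12981 + √8489)/43536 = (-12981 + √8489)*(1/43536) = -4327/14512 + √8489/43536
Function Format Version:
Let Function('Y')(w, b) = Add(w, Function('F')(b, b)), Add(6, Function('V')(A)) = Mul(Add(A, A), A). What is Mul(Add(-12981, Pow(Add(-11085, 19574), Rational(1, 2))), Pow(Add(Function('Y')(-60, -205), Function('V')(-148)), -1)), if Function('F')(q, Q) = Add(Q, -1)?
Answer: Add(Rational(-4327, 14512), Mul(Rational(1, 43536), Pow(8489, Rational(1, 2)))) ≈ -0.29605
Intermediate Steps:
Function('V')(A) = Add(-6, Mul(2, Pow(A, 2))) (Function('V')(A) = Add(-6, Mul(Add(A, A), A)) = Add(-6, Mul(Mul(2, A), A)) = Add(-6, Mul(2, Pow(A, 2))))
Function('F')(q, Q) = Add(-1, Q)
Function('Y')(w, b) = Add(-1, b, w) (Function('Y')(w, b) = Add(w, Add(-1, b)) = Add(-1, b, w))
Mul(Add(-12981, Pow(Add(-11085, 19574), Rational(1, 2))), Pow(Add(Function('Y')(-60, -205), Function('V')(-148)), -1)) = Mul(Add(-12981, Pow(Add(-11085, 19574), Rational(1, 2))), Pow(Add(Add(-1, -205, -60), Add(-6, Mul(2, Pow(-148, 2)))), -1)) = Mul(Add(-12981, Pow(8489, Rational(1, 2))), Pow(Add(-266, Add(-6, Mul(2, 21904))), -1)) = Mul(Add(-12981, Pow(8489, Rational(1, 2))), Pow(Add(-266, Add(-6, 43808)), -1)) = Mul(Add(-12981, Pow(8489, Rational(1, 2))), Pow(Add(-266, 43802), -1)) = Mul(Add(-12981, Pow(8489, Rational(1, 2))), Pow(43536, -1)) = Mul(Add(-12981, Pow(8489, Rational(1, 2))), Rational(1, 43536)) = Add(Rational(-4327, 14512), Mul(Rational(1, 43536), Pow(8489, Rational(1, 2))))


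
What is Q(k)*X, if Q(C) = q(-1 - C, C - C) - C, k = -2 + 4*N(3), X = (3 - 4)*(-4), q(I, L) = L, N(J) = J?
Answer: -40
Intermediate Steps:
X = 4 (X = -1*(-4) = 4)
k = 10 (k = -2 + 4*3 = -2 + 12 = 10)
Q(C) = -C (Q(C) = (C - C) - C = 0 - C = -C)
Q(k)*X = -1*10*4 = -10*4 = -40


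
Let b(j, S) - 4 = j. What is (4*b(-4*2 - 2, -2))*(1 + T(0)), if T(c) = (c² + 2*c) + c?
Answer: -24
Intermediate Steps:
b(j, S) = 4 + j
T(c) = c² + 3*c
(4*b(-4*2 - 2, -2))*(1 + T(0)) = (4*(4 + (-4*2 - 2)))*(1 + 0*(3 + 0)) = (4*(4 + (-8 - 2)))*(1 + 0*3) = (4*(4 - 10))*(1 + 0) = (4*(-6))*1 = -24*1 = -24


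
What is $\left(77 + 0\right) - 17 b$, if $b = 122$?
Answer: $-1997$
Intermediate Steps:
$\left(77 + 0\right) - 17 b = \left(77 + 0\right) - 2074 = 77 - 2074 = -1997$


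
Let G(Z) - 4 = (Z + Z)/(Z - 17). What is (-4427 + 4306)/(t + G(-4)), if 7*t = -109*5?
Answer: 2541/1543 ≈ 1.6468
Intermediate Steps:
G(Z) = 4 + 2*Z/(-17 + Z) (G(Z) = 4 + (Z + Z)/(Z - 17) = 4 + (2*Z)/(-17 + Z) = 4 + 2*Z/(-17 + Z))
t = -545/7 (t = (-109*5)/7 = (1/7)*(-545) = -545/7 ≈ -77.857)
(-4427 + 4306)/(t + G(-4)) = (-4427 + 4306)/(-545/7 + 2*(-34 + 3*(-4))/(-17 - 4)) = -121/(-545/7 + 2*(-34 - 12)/(-21)) = -121/(-545/7 + 2*(-1/21)*(-46)) = -121/(-545/7 + 92/21) = -121/(-1543/21) = -121*(-21/1543) = 2541/1543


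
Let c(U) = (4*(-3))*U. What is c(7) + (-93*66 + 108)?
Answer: -6114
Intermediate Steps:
c(U) = -12*U
c(7) + (-93*66 + 108) = -12*7 + (-93*66 + 108) = -84 + (-6138 + 108) = -84 - 6030 = -6114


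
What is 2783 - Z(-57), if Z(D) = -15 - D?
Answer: 2741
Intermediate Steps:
2783 - Z(-57) = 2783 - (-15 - 1*(-57)) = 2783 - (-15 + 57) = 2783 - 1*42 = 2783 - 42 = 2741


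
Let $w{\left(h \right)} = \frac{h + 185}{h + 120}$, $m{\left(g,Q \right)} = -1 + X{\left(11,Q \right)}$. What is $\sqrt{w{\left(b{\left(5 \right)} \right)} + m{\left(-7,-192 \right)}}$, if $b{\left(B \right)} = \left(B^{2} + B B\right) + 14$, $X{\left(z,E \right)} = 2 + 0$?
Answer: $\frac{\sqrt{19918}}{92} \approx 1.534$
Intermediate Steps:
$X{\left(z,E \right)} = 2$
$m{\left(g,Q \right)} = 1$ ($m{\left(g,Q \right)} = -1 + 2 = 1$)
$b{\left(B \right)} = 14 + 2 B^{2}$ ($b{\left(B \right)} = \left(B^{2} + B^{2}\right) + 14 = 2 B^{2} + 14 = 14 + 2 B^{2}$)
$w{\left(h \right)} = \frac{185 + h}{120 + h}$
$\sqrt{w{\left(b{\left(5 \right)} \right)} + m{\left(-7,-192 \right)}} = \sqrt{\frac{185 + \left(14 + 2 \cdot 5^{2}\right)}{120 + \left(14 + 2 \cdot 5^{2}\right)} + 1} = \sqrt{\frac{185 + \left(14 + 2 \cdot 25\right)}{120 + \left(14 + 2 \cdot 25\right)} + 1} = \sqrt{\frac{185 + \left(14 + 50\right)}{120 + \left(14 + 50\right)} + 1} = \sqrt{\frac{185 + 64}{120 + 64} + 1} = \sqrt{\frac{1}{184} \cdot 249 + 1} = \sqrt{\frac{249}{184} + 1} = \sqrt{\frac{433}{184}} = \frac{\sqrt{19918}}{92}$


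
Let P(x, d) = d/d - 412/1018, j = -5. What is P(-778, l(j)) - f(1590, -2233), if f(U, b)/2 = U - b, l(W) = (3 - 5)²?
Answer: -3891511/509 ≈ -7645.4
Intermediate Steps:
l(W) = 4 (l(W) = (-2)² = 4)
P(x, d) = 303/509 (P(x, d) = 1 - 412*1/1018 = 1 - 206/509 = 303/509)
f(U, b) = -2*b + 2*U (f(U, b) = 2*(U - b) = -2*b + 2*U)
P(-778, l(j)) - f(1590, -2233) = 303/509 - (-2*(-2233) + 2*1590) = 303/509 - (4466 + 3180) = 303/509 - 1*7646 = 303/509 - 7646 = -3891511/509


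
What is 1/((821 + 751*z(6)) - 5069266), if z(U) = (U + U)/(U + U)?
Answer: -1/5067694 ≈ -1.9733e-7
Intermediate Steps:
z(U) = 1 (z(U) = (2*U)/((2*U)) = (2*U)*(1/(2*U)) = 1)
1/((821 + 751*z(6)) - 5069266) = 1/((821 + 751*1) - 5069266) = 1/((821 + 751) - 5069266) = 1/(1572 - 5069266) = 1/(-5067694) = -1/5067694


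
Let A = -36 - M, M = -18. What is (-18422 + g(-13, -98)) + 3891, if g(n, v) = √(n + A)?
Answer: -14531 + I*√31 ≈ -14531.0 + 5.5678*I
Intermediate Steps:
A = -18 (A = -36 - 1*(-18) = -36 + 18 = -18)
g(n, v) = √(-18 + n) (g(n, v) = √(n - 18) = √(-18 + n))
(-18422 + g(-13, -98)) + 3891 = (-18422 + √(-18 - 13)) + 3891 = (-18422 + √(-31)) + 3891 = (-18422 + I*√31) + 3891 = -14531 + I*√31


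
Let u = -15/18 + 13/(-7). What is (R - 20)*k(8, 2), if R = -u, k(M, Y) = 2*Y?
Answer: -1454/21 ≈ -69.238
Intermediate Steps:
u = -113/42 (u = -15*1/18 + 13*(-⅐) = -⅚ - 13/7 = -113/42 ≈ -2.6905)
R = 113/42 (R = -1*(-113/42) = 113/42 ≈ 2.6905)
(R - 20)*k(8, 2) = (113/42 - 20)*(2*2) = -727/42*4 = -1454/21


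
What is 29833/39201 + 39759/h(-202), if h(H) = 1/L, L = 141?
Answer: 219761580652/39201 ≈ 5.6060e+6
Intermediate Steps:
h(H) = 1/141
29833/39201 + 39759/h(-202) = 29833/39201 + 39759/(1/141) = 29833*(1/39201) + 39759*141 = 29833/39201 + 5606019 = 219761580652/39201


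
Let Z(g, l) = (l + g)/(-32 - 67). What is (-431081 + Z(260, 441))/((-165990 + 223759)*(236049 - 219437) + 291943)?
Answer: -42677720/95035106529 ≈ -0.00044907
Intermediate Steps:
Z(g, l) = -g/99 - l/99 (Z(g, l) = (g + l)/(-99) = (g + l)*(-1/99) = -g/99 - l/99)
(-431081 + Z(260, 441))/((-165990 + 223759)*(236049 - 219437) + 291943) = (-431081 + (-1/99*260 - 1/99*441))/((-165990 + 223759)*(236049 - 219437) + 291943) = (-431081 + (-260/99 - 49/11))/(57769*16612 + 291943) = (-431081 - 701/99)/(959658628 + 291943) = -42677720/99/959950571 = -42677720/99*1/959950571 = -42677720/95035106529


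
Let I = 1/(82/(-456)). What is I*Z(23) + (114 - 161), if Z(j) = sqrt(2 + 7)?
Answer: -2611/41 ≈ -63.683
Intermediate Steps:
I = -228/41 (I = 1/(82*(-1/456)) = 1/(-41/228) = -228/41 ≈ -5.5610)
Z(j) = 3 (Z(j) = sqrt(9) = 3)
I*Z(23) + (114 - 161) = -228/41*3 + (114 - 161) = -684/41 - 47 = -2611/41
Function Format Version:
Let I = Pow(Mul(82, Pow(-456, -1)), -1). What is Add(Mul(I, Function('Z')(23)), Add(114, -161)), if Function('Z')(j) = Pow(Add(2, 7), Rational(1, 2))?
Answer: Rational(-2611, 41) ≈ -63.683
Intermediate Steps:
I = Rational(-228, 41) (I = Pow(Mul(82, Rational(-1, 456)), -1) = Pow(Rational(-41, 228), -1) = Rational(-228, 41) ≈ -5.5610)
Function('Z')(j) = 3 (Function('Z')(j) = Pow(9, Rational(1, 2)) = 3)
Add(Mul(I, Function('Z')(23)), Add(114, -161)) = Add(Mul(Rational(-228, 41), 3), Add(114, -161)) = Add(Rational(-684, 41), -47) = Rational(-2611, 41)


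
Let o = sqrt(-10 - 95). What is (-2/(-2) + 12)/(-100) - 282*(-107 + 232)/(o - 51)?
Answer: 29956637/45100 + 5875*I*sqrt(105)/451 ≈ 664.23 + 133.48*I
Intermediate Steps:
o = I*sqrt(105) (o = sqrt(-105) = I*sqrt(105) ≈ 10.247*I)
(-2/(-2) + 12)/(-100) - 282*(-107 + 232)/(o - 51) = (-2/(-2) + 12)/(-100) - 282*(-107 + 232)/(I*sqrt(105) - 51) = (-1/2*(-2) + 12)*(-1/100) - 282*125/(-51 + I*sqrt(105)) = (1 + 12)*(-1/100) - 282*125/(-51 + I*sqrt(105)) = 13*(-1/100) - 282/(-51/125 + I*sqrt(105)/125) = -13/100 - 282/(-51/125 + I*sqrt(105)/125)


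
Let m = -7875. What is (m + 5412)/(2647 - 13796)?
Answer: 2463/11149 ≈ 0.22092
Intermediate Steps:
(m + 5412)/(2647 - 13796) = (-7875 + 5412)/(2647 - 13796) = -2463/(-11149) = -2463*(-1/11149) = 2463/11149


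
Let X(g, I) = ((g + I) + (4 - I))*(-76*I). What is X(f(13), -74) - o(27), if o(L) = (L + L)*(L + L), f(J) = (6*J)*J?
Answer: 5722316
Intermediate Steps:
f(J) = 6*J²
o(L) = 4*L² (o(L) = (2*L)*(2*L) = 4*L²)
X(g, I) = -76*I*(4 + g) (X(g, I) = ((I + g) + (4 - I))*(-76*I) = (4 + g)*(-76*I) = -76*I*(4 + g))
X(f(13), -74) - o(27) = -76*(-74)*(4 + 6*13²) - 4*27² = -76*(-74)*(4 + 6*169) - 4*729 = -76*(-74)*(4 + 1014) - 1*2916 = -76*(-74)*1018 - 2916 = 5725232 - 2916 = 5722316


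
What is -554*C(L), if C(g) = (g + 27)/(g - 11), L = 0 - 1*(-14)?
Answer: -22714/3 ≈ -7571.3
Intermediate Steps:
L = 14 (L = 0 + 14 = 14)
C(g) = (27 + g)/(-11 + g)
-554*C(L) = -554*(27 + 14)/(-11 + 14) = -554*41/3 = -22714/3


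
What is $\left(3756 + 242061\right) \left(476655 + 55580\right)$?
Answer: $130832410995$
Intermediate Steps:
$\left(3756 + 242061\right) \left(476655 + 55580\right) = 245817 \cdot 532235 = 130832410995$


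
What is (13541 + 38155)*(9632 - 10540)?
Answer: -46939968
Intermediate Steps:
(13541 + 38155)*(9632 - 10540) = 51696*(-908) = -46939968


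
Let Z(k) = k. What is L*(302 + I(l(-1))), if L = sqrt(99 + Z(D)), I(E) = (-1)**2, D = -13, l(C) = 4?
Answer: 303*sqrt(86) ≈ 2809.9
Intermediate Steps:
I(E) = 1
L = sqrt(86) (L = sqrt(99 - 13) = sqrt(86) ≈ 9.2736)
L*(302 + I(l(-1))) = sqrt(86)*(302 + 1) = sqrt(86)*303 = 303*sqrt(86)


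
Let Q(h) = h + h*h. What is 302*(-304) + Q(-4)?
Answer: -91796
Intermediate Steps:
Q(h) = h + h**2
302*(-304) + Q(-4) = 302*(-304) - 4*(1 - 4) = -91808 - 4*(-3) = -91808 + 12 = -91796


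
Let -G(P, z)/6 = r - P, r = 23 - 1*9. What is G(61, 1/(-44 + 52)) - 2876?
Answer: -2594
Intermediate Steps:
r = 14 (r = 23 - 9 = 14)
G(P, z) = -84 + 6*P (G(P, z) = -6*(14 - P) = -84 + 6*P)
G(61, 1/(-44 + 52)) - 2876 = (-84 + 6*61) - 2876 = (-84 + 366) - 2876 = 282 - 2876 = -2594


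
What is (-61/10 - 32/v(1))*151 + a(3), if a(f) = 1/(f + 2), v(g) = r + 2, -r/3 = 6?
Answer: -6189/10 ≈ -618.90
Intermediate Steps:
r = -18 (r = -3*6 = -18)
v(g) = -16 (v(g) = -18 + 2 = -16)
a(f) = 1/(2 + f)
(-61/10 - 32/v(1))*151 + a(3) = (-61/10 - 32/(-16))*151 + 1/(2 + 3) = (-61*⅒ - 32*(-1/16))*151 + 1/5 = (-61/10 + 2)*151 + ⅕ = -41/10*151 + ⅕ = -6191/10 + ⅕ = -6189/10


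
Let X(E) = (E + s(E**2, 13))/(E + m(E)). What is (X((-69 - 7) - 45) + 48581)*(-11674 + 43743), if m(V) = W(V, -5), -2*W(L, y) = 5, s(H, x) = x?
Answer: 384819116887/247 ≈ 1.5580e+9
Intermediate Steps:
W(L, y) = -5/2 (W(L, y) = -1/2*5 = -5/2)
m(V) = -5/2
X(E) = (13 + E)/(-5/2 + E) (X(E) = (E + 13)/(E - 5/2) = (13 + E)/(-5/2 + E))
(X((-69 - 7) - 45) + 48581)*(-11674 + 43743) = (2*(13 + ((-69 - 7) - 45))/(-5 + 2*((-69 - 7) - 45)) + 48581)*(-11674 + 43743) = (2*(13 + (-76 - 45))/(-5 + 2*(-76 - 45)) + 48581)*32069 = (2*(13 - 121)/(-5 + 2*(-121)) + 48581)*32069 = (2*(-108)/(-5 - 242) + 48581)*32069 = (2*(-108)/(-247) + 48581)*32069 = (2*(-1/247)*(-108) + 48581)*32069 = (216/247 + 48581)*32069 = (11999723/247)*32069 = 384819116887/247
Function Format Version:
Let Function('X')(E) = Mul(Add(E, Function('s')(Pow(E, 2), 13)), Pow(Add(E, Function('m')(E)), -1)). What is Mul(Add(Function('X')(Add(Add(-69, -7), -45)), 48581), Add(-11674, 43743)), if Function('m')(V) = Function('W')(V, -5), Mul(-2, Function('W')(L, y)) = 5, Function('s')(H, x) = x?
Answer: Rational(384819116887, 247) ≈ 1.5580e+9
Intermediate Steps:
Function('W')(L, y) = Rational(-5, 2) (Function('W')(L, y) = Mul(Rational(-1, 2), 5) = Rational(-5, 2))
Function('m')(V) = Rational(-5, 2)
Function('X')(E) = Mul(Pow(Add(Rational(-5, 2), E), -1), Add(13, E)) (Function('X')(E) = Mul(Add(E, 13), Pow(Add(E, Rational(-5, 2)), -1)) = Mul(Add(13, E), Pow(Add(Rational(-5, 2), E), -1)) = Mul(Pow(Add(Rational(-5, 2), E), -1), Add(13, E)))
Mul(Add(Function('X')(Add(Add(-69, -7), -45)), 48581), Add(-11674, 43743)) = Mul(Add(Mul(2, Pow(Add(-5, Mul(2, Add(Add(-69, -7), -45))), -1), Add(13, Add(Add(-69, -7), -45))), 48581), Add(-11674, 43743)) = Mul(Add(Mul(2, Pow(Add(-5, Mul(2, Add(-76, -45))), -1), Add(13, Add(-76, -45))), 48581), 32069) = Mul(Add(Mul(2, Pow(Add(-5, Mul(2, -121)), -1), Add(13, -121)), 48581), 32069) = Mul(Add(Mul(2, Pow(Add(-5, -242), -1), -108), 48581), 32069) = Mul(Add(Mul(2, Pow(-247, -1), -108), 48581), 32069) = Mul(Add(Mul(2, Rational(-1, 247), -108), 48581), 32069) = Mul(Add(Rational(216, 247), 48581), 32069) = Mul(Rational(11999723, 247), 32069) = Rational(384819116887, 247)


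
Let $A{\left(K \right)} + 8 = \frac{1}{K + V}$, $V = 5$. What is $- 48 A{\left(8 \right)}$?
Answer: $\frac{4944}{13} \approx 380.31$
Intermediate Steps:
$A{\left(K \right)} = -8 + \frac{1}{5 + K}$ ($A{\left(K \right)} = -8 + \frac{1}{K + 5} = -8 + \frac{1}{5 + K}$)
$- 48 A{\left(8 \right)} = - 48 \frac{-39 - 64}{5 + 8} = - 48 \frac{-39 - 64}{13} = - 48 \cdot \frac{1}{13} \left(-103\right) = \left(-48\right) \left(- \frac{103}{13}\right) = \frac{4944}{13}$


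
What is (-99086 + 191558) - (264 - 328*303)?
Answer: 191592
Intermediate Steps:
(-99086 + 191558) - (264 - 328*303) = 92472 - (264 - 99384) = 92472 - 1*(-99120) = 92472 + 99120 = 191592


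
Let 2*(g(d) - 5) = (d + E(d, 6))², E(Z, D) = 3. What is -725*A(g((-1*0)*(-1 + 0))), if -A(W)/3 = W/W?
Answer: 2175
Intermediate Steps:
g(d) = 5 + (3 + d)²/2 (g(d) = 5 + (d + 3)²/2 = 5 + (3 + d)²/2)
A(W) = -3 (A(W) = -3*W/W = -3*1 = -3)
-725*A(g((-1*0)*(-1 + 0))) = -725*(-3) = 2175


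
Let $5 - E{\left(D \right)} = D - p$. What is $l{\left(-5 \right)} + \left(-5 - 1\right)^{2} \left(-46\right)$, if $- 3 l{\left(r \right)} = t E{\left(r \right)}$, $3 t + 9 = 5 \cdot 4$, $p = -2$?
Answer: $- \frac{14992}{9} \approx -1665.8$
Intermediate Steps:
$t = \frac{11}{3}$ ($t = -3 + \frac{5 \cdot 4}{3} = -3 + \frac{1}{3} \cdot 20 = -3 + \frac{20}{3} = \frac{11}{3} \approx 3.6667$)
$E{\left(D \right)} = 3 - D$ ($E{\left(D \right)} = 5 - \left(D - -2\right) = 5 - \left(D + 2\right) = 5 - \left(2 + D\right) = 3 - D$)
$l{\left(r \right)} = - \frac{11}{3} + \frac{11 r}{9}$ ($l{\left(r \right)} = - \frac{\frac{11}{3} \left(3 - r\right)}{3} = - \frac{11 - \frac{11 r}{3}}{3} = - \frac{11}{3} + \frac{11 r}{9}$)
$l{\left(-5 \right)} + \left(-5 - 1\right)^{2} \left(-46\right) = \left(- \frac{11}{3} + \frac{11}{9} \left(-5\right)\right) + \left(-5 - 1\right)^{2} \left(-46\right) = \left(- \frac{11}{3} - \frac{55}{9}\right) + \left(-6\right)^{2} \left(-46\right) = - \frac{88}{9} + 36 \left(-46\right) = - \frac{88}{9} - 1656 = - \frac{14992}{9}$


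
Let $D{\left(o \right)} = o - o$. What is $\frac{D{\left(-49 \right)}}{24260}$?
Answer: $0$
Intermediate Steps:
$D{\left(o \right)} = 0$
$\frac{D{\left(-49 \right)}}{24260} = \frac{0}{24260} = 0 \cdot \frac{1}{24260} = 0$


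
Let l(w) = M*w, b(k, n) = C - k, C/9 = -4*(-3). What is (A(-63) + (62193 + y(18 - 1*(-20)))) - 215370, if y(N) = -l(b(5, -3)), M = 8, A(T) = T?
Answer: -154064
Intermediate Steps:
C = 108 (C = 9*(-4*(-3)) = 9*12 = 108)
b(k, n) = 108 - k
l(w) = 8*w
y(N) = -824 (y(N) = -8*(108 - 1*5) = -8*(108 - 5) = -8*103 = -1*824 = -824)
(A(-63) + (62193 + y(18 - 1*(-20)))) - 215370 = (-63 + (62193 - 824)) - 215370 = (-63 + 61369) - 215370 = 61306 - 215370 = -154064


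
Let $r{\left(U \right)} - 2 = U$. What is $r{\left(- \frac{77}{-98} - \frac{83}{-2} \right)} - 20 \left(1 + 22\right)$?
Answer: $- \frac{2910}{7} \approx -415.71$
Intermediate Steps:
$r{\left(U \right)} = 2 + U$
$r{\left(- \frac{77}{-98} - \frac{83}{-2} \right)} - 20 \left(1 + 22\right) = \left(2 - \left(- \frac{83}{2} - \frac{11}{14}\right)\right) - 20 \left(1 + 22\right) = \left(2 - - \frac{296}{7}\right) - 460 = \left(2 + \left(\frac{11}{14} + \frac{83}{2}\right)\right) - 460 = \left(2 + \frac{296}{7}\right) - 460 = \frac{310}{7} - 460 = - \frac{2910}{7}$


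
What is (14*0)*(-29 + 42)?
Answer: 0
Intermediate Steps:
(14*0)*(-29 + 42) = 0*13 = 0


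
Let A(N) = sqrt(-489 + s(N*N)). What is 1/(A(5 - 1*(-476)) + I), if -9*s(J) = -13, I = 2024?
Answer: 4554/9218393 - 3*I*sqrt(1097)/18436786 ≈ 0.00049401 - 5.3894e-6*I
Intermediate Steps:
s(J) = 13/9 (s(J) = -1/9*(-13) = 13/9)
A(N) = 2*I*sqrt(1097)/3 (A(N) = sqrt(-489 + 13/9) = sqrt(-4388/9) = 2*I*sqrt(1097)/3)
1/(A(5 - 1*(-476)) + I) = 1/(2*I*sqrt(1097)/3 + 2024) = 1/(2024 + 2*I*sqrt(1097)/3)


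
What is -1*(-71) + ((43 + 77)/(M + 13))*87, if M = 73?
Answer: 8273/43 ≈ 192.40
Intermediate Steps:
-1*(-71) + ((43 + 77)/(M + 13))*87 = -1*(-71) + ((43 + 77)/(73 + 13))*87 = 71 + (120/86)*87 = 71 + (120*(1/86))*87 = 71 + (60/43)*87 = 71 + 5220/43 = 8273/43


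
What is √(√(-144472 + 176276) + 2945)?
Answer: √(2945 + 2*√7951) ≈ 55.887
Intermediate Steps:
√(√(-144472 + 176276) + 2945) = √(√31804 + 2945) = √(2*√7951 + 2945) = √(2945 + 2*√7951)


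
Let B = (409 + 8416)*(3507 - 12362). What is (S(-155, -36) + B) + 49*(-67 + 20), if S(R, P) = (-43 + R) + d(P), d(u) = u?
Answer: -78147912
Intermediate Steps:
B = -78145375 (B = 8825*(-8855) = -78145375)
S(R, P) = -43 + P + R (S(R, P) = (-43 + R) + P = -43 + P + R)
(S(-155, -36) + B) + 49*(-67 + 20) = ((-43 - 36 - 155) - 78145375) + 49*(-67 + 20) = (-234 - 78145375) + 49*(-47) = -78145609 - 2303 = -78147912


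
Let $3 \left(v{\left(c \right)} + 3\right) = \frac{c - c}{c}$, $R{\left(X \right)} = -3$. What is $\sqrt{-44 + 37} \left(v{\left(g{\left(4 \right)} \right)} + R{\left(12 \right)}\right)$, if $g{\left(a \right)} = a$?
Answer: $- 6 i \sqrt{7} \approx - 15.875 i$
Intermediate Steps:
$v{\left(c \right)} = -3$ ($v{\left(c \right)} = -3 + \frac{\left(c - c\right) \frac{1}{c}}{3} = -3 + \frac{0 \frac{1}{c}}{3} = -3 + \frac{1}{3} \cdot 0 = -3 + 0 = -3$)
$\sqrt{-44 + 37} \left(v{\left(g{\left(4 \right)} \right)} + R{\left(12 \right)}\right) = \sqrt{-44 + 37} \left(-3 - 3\right) = \sqrt{-7} \left(-6\right) = i \sqrt{7} \left(-6\right) = - 6 i \sqrt{7}$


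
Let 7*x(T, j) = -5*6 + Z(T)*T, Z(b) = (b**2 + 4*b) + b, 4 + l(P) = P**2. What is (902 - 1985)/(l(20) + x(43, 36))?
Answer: -2527/30498 ≈ -0.082858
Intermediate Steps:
l(P) = -4 + P**2
Z(b) = b**2 + 5*b
x(T, j) = -30/7 + T**2*(5 + T)/7 (x(T, j) = (-5*6 + (T*(5 + T))*T)/7 = (-30 + T**2*(5 + T))/7 = -30/7 + T**2*(5 + T)/7)
(902 - 1985)/(l(20) + x(43, 36)) = (902 - 1985)/((-4 + 20**2) + (-30/7 + (1/7)*43**2*(5 + 43))) = -1083/((-4 + 400) + (-30/7 + (1/7)*1849*48)) = -1083/(396 + (-30/7 + 88752/7)) = -1083/(396 + 88722/7) = -1083/91494/7 = -1083*7/91494 = -2527/30498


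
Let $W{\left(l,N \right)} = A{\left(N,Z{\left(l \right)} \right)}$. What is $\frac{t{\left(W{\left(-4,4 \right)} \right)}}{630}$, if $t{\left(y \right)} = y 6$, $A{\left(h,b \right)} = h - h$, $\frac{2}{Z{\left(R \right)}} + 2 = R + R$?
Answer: $0$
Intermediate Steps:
$Z{\left(R \right)} = \frac{2}{-2 + 2 R}$ ($Z{\left(R \right)} = \frac{2}{-2 + \left(R + R\right)} = \frac{2}{-2 + 2 R}$)
$A{\left(h,b \right)} = 0$
$W{\left(l,N \right)} = 0$
$t{\left(y \right)} = 6 y$
$\frac{t{\left(W{\left(-4,4 \right)} \right)}}{630} = \frac{6 \cdot 0}{630} = 0 \cdot \frac{1}{630} = 0$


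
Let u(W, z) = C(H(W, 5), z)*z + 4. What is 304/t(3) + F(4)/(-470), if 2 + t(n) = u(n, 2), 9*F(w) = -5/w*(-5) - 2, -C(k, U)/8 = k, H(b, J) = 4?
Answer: -2572367/524520 ≈ -4.9042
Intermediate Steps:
C(k, U) = -8*k
F(w) = -2/9 + 25/(9*w) (F(w) = (-5/w*(-5) - 2)/9 = (25/w - 2)/9 = (-2 + 25/w)/9 = -2/9 + 25/(9*w))
u(W, z) = 4 - 32*z (u(W, z) = (-8*4)*z + 4 = -32*z + 4 = 4 - 32*z)
t(n) = -62 (t(n) = -2 + (4 - 32*2) = -2 + (4 - 64) = -2 - 60 = -62)
304/t(3) + F(4)/(-470) = 304/(-62) + ((⅑)*(25 - 2*4)/4)/(-470) = 304*(-1/62) + ((⅑)*(¼)*(25 - 8))*(-1/470) = -152/31 + ((⅑)*(¼)*17)*(-1/470) = -152/31 + (17/36)*(-1/470) = -152/31 - 17/16920 = -2572367/524520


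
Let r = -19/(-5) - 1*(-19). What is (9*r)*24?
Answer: 24624/5 ≈ 4924.8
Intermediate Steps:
r = 114/5 (r = -19*(-⅕) + 19 = 19/5 + 19 = 114/5 ≈ 22.800)
(9*r)*24 = (9*(114/5))*24 = (1026/5)*24 = 24624/5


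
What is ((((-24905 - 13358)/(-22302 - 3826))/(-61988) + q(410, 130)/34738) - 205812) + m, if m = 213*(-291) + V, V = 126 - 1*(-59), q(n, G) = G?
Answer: -7528196369277903647/28131222577216 ≈ -2.6761e+5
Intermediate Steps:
V = 185 (V = 126 + 59 = 185)
m = -61798 (m = 213*(-291) + 185 = -61983 + 185 = -61798)
((((-24905 - 13358)/(-22302 - 3826))/(-61988) + q(410, 130)/34738) - 205812) + m = ((((-24905 - 13358)/(-22302 - 3826))/(-61988) + 130/34738) - 205812) - 61798 = ((-38263/(-26128)*(-1/61988) + 130*(1/34738)) - 205812) - 61798 = ((-38263*(-1/26128)*(-1/61988) + 65/17369) - 205812) - 61798 = (((38263/26128)*(-1/61988) + 65/17369) - 205812) - 61798 = ((-38263/1619622464 + 65/17369) - 205812) - 61798 = (104610870113/28131222577216 - 205812) - 61798 = -5789743076451109279/28131222577216 - 61798 = -7528196369277903647/28131222577216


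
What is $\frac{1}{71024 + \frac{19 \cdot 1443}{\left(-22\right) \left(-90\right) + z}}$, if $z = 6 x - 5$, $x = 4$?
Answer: $\frac{1999}{142004393} \approx 1.4077 \cdot 10^{-5}$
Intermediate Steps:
$z = 19$ ($z = 6 \cdot 4 - 5 = 24 - 5 = 19$)
$\frac{1}{71024 + \frac{19 \cdot 1443}{\left(-22\right) \left(-90\right) + z}} = \frac{1}{71024 + \frac{19 \cdot 1443}{\left(-22\right) \left(-90\right) + 19}} = \frac{1}{71024 + \frac{27417}{1980 + 19}} = \frac{1}{71024 + \frac{27417}{1999}} = \frac{1}{\frac{142004393}{1999}} = \frac{1999}{142004393}$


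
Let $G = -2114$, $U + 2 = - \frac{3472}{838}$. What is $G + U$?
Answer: $- \frac{888340}{419} \approx -2120.1$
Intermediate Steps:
$U = - \frac{2574}{419}$ ($U = -2 - \frac{3472}{838} = -2 - \frac{1736}{419} = - \frac{2574}{419} \approx -6.1432$)
$G + U = -2114 - \frac{2574}{419} = - \frac{888340}{419}$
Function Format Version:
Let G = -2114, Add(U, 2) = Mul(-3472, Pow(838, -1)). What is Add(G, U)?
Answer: Rational(-888340, 419) ≈ -2120.1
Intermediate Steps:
U = Rational(-2574, 419) (U = Add(-2, Mul(-3472, Pow(838, -1))) = Add(-2, Mul(-3472, Rational(1, 838))) = Add(-2, Rational(-1736, 419)) = Rational(-2574, 419) ≈ -6.1432)
Add(G, U) = Add(-2114, Rational(-2574, 419)) = Rational(-888340, 419)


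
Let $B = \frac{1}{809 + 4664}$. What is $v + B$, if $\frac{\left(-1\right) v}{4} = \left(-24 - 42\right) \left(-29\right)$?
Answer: $- \frac{41901287}{5473} \approx -7656.0$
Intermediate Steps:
$B = \frac{1}{5473} \approx 0.00018272$
$v = -7656$ ($v = - 4 \left(-24 - 42\right) \left(-29\right) = - 4 \left(\left(-66\right) \left(-29\right)\right) = \left(-4\right) 1914 = -7656$)
$v + B = -7656 + \frac{1}{5473} = - \frac{41901287}{5473}$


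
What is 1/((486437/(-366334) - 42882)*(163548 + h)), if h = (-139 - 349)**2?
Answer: -183167/3155214544387150 ≈ -5.8052e-11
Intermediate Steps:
h = 238144 (h = (-488)**2 = 238144)
1/((486437/(-366334) - 42882)*(163548 + h)) = 1/((486437/(-366334) - 42882)*(163548 + 238144)) = 1/((486437*(-1/366334) - 42882)*401692) = 1/((-486437/366334 - 42882)*401692) = 1/(-15709621025/366334*401692) = 1/(-3155214544387150/183167) = -183167/3155214544387150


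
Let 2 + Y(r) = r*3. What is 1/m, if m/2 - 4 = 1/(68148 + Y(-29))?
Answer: 68059/544474 ≈ 0.12500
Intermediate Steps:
Y(r) = -2 + 3*r (Y(r) = -2 + r*3 = -2 + 3*r)
m = 544474/68059 (m = 8 + 2/(68148 + (-2 + 3*(-29))) = 8 + 2/(68148 + (-2 - 87)) = 8 + 2/(68148 - 89) = 8 + 2/68059 = 544474/68059 ≈ 8.0000)
1/m = 1/(544474/68059) = 68059/544474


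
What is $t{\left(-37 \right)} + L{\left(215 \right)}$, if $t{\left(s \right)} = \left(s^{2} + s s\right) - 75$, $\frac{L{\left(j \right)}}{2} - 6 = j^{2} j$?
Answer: $19879425$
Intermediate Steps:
$L{\left(j \right)} = 12 + 2 j^{3}$ ($L{\left(j \right)} = 12 + 2 j^{2} j = 12 + 2 j^{3}$)
$t{\left(s \right)} = -75 + 2 s^{2}$ ($t{\left(s \right)} = \left(s^{2} + s^{2}\right) - 75 = 2 s^{2} - 75 = -75 + 2 s^{2}$)
$t{\left(-37 \right)} + L{\left(215 \right)} = \left(-75 + 2 \left(-37\right)^{2}\right) + \left(12 + 2 \cdot 215^{3}\right) = \left(-75 + 2 \cdot 1369\right) + \left(12 + 2 \cdot 9938375\right) = \left(-75 + 2738\right) + \left(12 + 19876750\right) = 2663 + 19876762 = 19879425$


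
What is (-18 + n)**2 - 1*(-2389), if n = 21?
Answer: 2398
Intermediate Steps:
(-18 + n)**2 - 1*(-2389) = (-18 + 21)**2 - 1*(-2389) = 3**2 + 2389 = 9 + 2389 = 2398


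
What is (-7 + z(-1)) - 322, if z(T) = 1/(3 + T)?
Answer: -657/2 ≈ -328.50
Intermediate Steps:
(-7 + z(-1)) - 322 = (-7 + 1/(3 - 1)) - 322 = (-7 + 1/2) - 322 = -13/2 - 322 = -657/2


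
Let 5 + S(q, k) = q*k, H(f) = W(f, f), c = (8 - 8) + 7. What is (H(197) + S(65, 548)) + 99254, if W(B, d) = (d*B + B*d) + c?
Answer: 212494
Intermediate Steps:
c = 7 (c = 0 + 7 = 7)
W(B, d) = 7 + 2*B*d (W(B, d) = (d*B + B*d) + 7 = (B*d + B*d) + 7 = 2*B*d + 7 = 7 + 2*B*d)
H(f) = 7 + 2*f² (H(f) = 7 + 2*f*f = 7 + 2*f²)
S(q, k) = -5 + k*q (S(q, k) = -5 + q*k = -5 + k*q)
(H(197) + S(65, 548)) + 99254 = ((7 + 2*197²) + (-5 + 548*65)) + 99254 = ((7 + 2*38809) + (-5 + 35620)) + 99254 = ((7 + 77618) + 35615) + 99254 = (77625 + 35615) + 99254 = 113240 + 99254 = 212494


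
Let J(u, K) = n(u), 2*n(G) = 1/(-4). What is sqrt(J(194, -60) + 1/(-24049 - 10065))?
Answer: 11*I*sqrt(4810074)/68228 ≈ 0.35359*I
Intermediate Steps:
n(G) = -1/8 (n(G) = (1/2)/(-4) = (1/2)*(-1/4) = -1/8)
J(u, K) = -1/8
sqrt(J(194, -60) + 1/(-24049 - 10065)) = sqrt(-1/8 + 1/(-24049 - 10065)) = sqrt(-1/8 + 1/(-34114)) = sqrt(-1/8 - 1/34114) = sqrt(-17061/136456) = 11*I*sqrt(4810074)/68228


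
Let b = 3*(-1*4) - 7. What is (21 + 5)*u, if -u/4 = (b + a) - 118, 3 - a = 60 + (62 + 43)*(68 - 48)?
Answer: 238576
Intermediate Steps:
b = -19 (b = 3*(-4) - 7 = -12 - 7 = -19)
a = -2157 (a = 3 - (60 + (62 + 43)*(68 - 48)) = 3 - (60 + 105*20) = 3 - (60 + 2100) = 3 - 1*2160 = 3 - 2160 = -2157)
u = 9176 (u = -4*((-19 - 2157) - 118) = -4*(-2176 - 118) = -4*(-2294) = 9176)
(21 + 5)*u = (21 + 5)*9176 = 26*9176 = 238576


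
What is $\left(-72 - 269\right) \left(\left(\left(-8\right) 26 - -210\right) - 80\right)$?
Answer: $26598$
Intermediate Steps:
$\left(-72 - 269\right) \left(\left(\left(-8\right) 26 - -210\right) - 80\right) = - 341 \left(\left(-208 + 210\right) - 80\right) = - 341 \left(2 - 80\right) = \left(-341\right) \left(-78\right) = 26598$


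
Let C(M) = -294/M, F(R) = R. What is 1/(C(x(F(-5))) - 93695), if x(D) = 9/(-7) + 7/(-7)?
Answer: -8/748531 ≈ -1.0688e-5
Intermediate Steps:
x(D) = -16/7 (x(D) = 9*(-⅐) + 7*(-⅐) = -9/7 - 1 = -16/7)
1/(C(x(F(-5))) - 93695) = 1/(-294/(-16/7) - 93695) = 1/(-294*(-7/16) - 93695) = 1/(1029/8 - 93695) = 1/(-748531/8) = -8/748531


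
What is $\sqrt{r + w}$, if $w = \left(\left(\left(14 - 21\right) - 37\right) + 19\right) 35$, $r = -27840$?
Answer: $i \sqrt{28715} \approx 169.46 i$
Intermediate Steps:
$w = -875$ ($w = \left(\left(-7 - 37\right) + 19\right) 35 = \left(-44 + 19\right) 35 = \left(-25\right) 35 = -875$)
$\sqrt{r + w} = \sqrt{-27840 - 875} = \sqrt{-28715} = i \sqrt{28715}$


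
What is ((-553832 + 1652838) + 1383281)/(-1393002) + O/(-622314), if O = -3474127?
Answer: 91519552976/24080129073 ≈ 3.8006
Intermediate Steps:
((-553832 + 1652838) + 1383281)/(-1393002) + O/(-622314) = ((-553832 + 1652838) + 1383281)/(-1393002) - 3474127/(-622314) = (1099006 + 1383281)*(-1/1393002) - 3474127*(-1/622314) = 2482287*(-1/1393002) + 3474127/622314 = -827429/464334 + 3474127/622314 = 91519552976/24080129073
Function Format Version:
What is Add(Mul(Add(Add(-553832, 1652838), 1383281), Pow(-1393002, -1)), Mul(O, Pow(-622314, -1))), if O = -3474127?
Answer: Rational(91519552976, 24080129073) ≈ 3.8006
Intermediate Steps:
Add(Mul(Add(Add(-553832, 1652838), 1383281), Pow(-1393002, -1)), Mul(O, Pow(-622314, -1))) = Add(Mul(Add(Add(-553832, 1652838), 1383281), Pow(-1393002, -1)), Mul(-3474127, Pow(-622314, -1))) = Add(Mul(Add(1099006, 1383281), Rational(-1, 1393002)), Mul(-3474127, Rational(-1, 622314))) = Add(Mul(2482287, Rational(-1, 1393002)), Rational(3474127, 622314)) = Add(Rational(-827429, 464334), Rational(3474127, 622314)) = Rational(91519552976, 24080129073)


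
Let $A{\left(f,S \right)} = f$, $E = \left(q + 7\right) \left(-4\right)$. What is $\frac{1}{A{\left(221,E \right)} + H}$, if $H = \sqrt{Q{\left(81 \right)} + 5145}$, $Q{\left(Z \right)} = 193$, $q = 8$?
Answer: $\frac{13}{2559} - \frac{\sqrt{5338}}{43503} \approx 0.0034006$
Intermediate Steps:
$E = -60$ ($E = \left(8 + 7\right) \left(-4\right) = 15 \left(-4\right) = -60$)
$H = \sqrt{5338}$ ($H = \sqrt{193 + 5145} = \sqrt{5338} \approx 73.062$)
$\frac{1}{A{\left(221,E \right)} + H} = \frac{1}{221 + \sqrt{5338}}$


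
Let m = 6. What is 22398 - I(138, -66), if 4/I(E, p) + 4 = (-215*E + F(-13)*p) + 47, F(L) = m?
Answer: 672455158/30023 ≈ 22398.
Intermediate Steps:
F(L) = 6
I(E, p) = 4/(43 - 215*E + 6*p) (I(E, p) = 4/(-4 + ((-215*E + 6*p) + 47)) = 4/(-4 + (47 - 215*E + 6*p)) = 4/(43 - 215*E + 6*p))
22398 - I(138, -66) = 22398 - 4/(43 - 215*138 + 6*(-66)) = 22398 - 4/(43 - 29670 - 396) = 22398 - 4/(-30023) = 22398 - 4*(-1)/30023 = 22398 - 1*(-4/30023) = 22398 + 4/30023 = 672455158/30023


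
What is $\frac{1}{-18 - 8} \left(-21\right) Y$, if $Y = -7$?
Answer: $- \frac{147}{26} \approx -5.6538$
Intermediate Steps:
$\frac{1}{-18 - 8} \left(-21\right) Y = \frac{1}{-18 - 8} \left(-21\right) \left(-7\right) = \frac{1}{-26} \left(-21\right) \left(-7\right) = \left(- \frac{1}{26}\right) \left(-21\right) \left(-7\right) = \frac{21}{26} \left(-7\right) = - \frac{147}{26}$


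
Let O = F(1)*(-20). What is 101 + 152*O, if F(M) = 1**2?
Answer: -2939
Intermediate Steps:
F(M) = 1
O = -20 (O = 1*(-20) = -20)
101 + 152*O = 101 + 152*(-20) = 101 - 3040 = -2939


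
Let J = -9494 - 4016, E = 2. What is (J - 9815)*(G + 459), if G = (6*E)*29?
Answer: -18823275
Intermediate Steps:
G = 348 (G = (6*2)*29 = 12*29 = 348)
J = -13510
(J - 9815)*(G + 459) = (-13510 - 9815)*(348 + 459) = -23325*807 = -18823275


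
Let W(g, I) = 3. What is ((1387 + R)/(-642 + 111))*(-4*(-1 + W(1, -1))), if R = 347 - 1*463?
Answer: 10168/531 ≈ 19.149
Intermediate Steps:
R = -116 (R = 347 - 463 = -116)
((1387 + R)/(-642 + 111))*(-4*(-1 + W(1, -1))) = ((1387 - 116)/(-642 + 111))*(-4*(-1 + 3)) = (1271/(-531))*(-4*2) = (1271*(-1/531))*(-8) = -1271/531*(-8) = 10168/531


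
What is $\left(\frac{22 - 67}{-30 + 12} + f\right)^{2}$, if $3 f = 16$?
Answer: $\frac{2209}{36} \approx 61.361$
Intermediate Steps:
$f = \frac{16}{3}$ ($f = \frac{1}{3} \cdot 16 = \frac{16}{3} \approx 5.3333$)
$\left(\frac{22 - 67}{-30 + 12} + f\right)^{2} = \left(\frac{22 - 67}{-30 + 12} + \frac{16}{3}\right)^{2} = \left(- \frac{45}{-18} + \frac{16}{3}\right)^{2} = \left(\left(-45\right) \left(- \frac{1}{18}\right) + \frac{16}{3}\right)^{2} = \left(\frac{5}{2} + \frac{16}{3}\right)^{2} = \left(\frac{47}{6}\right)^{2} = \frac{2209}{36}$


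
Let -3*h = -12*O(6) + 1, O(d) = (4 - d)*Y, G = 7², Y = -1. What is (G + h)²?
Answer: 28900/9 ≈ 3211.1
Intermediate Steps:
G = 49
O(d) = -4 + d (O(d) = (4 - d)*(-1) = -4 + d)
h = 23/3 (h = -(-12*(-4 + 6) + 1)/3 = -(-12*2 + 1)/3 = -(-2*12 + 1)/3 = -(-24 + 1)/3 = -⅓*(-23) = 23/3 ≈ 7.6667)
(G + h)² = (49 + 23/3)² = (170/3)² = 28900/9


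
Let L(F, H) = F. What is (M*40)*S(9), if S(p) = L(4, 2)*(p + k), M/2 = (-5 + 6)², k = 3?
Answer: 3840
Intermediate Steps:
M = 2 (M = 2*(-5 + 6)² = 2*1² = 2*1 = 2)
S(p) = 12 + 4*p (S(p) = 4*(p + 3) = 4*(3 + p) = 12 + 4*p)
(M*40)*S(9) = (2*40)*(12 + 4*9) = 80*(12 + 36) = 80*48 = 3840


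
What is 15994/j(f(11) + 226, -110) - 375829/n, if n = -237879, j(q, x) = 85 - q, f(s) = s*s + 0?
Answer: -1853084764/31162149 ≈ -59.466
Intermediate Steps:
f(s) = s² (f(s) = s² + 0 = s²)
15994/j(f(11) + 226, -110) - 375829/n = 15994/(85 - (11² + 226)) - 375829/(-237879) = 15994/(85 - (121 + 226)) - 375829*(-1/237879) = 15994/(85 - 1*347) + 375829/237879 = 15994/(85 - 347) + 375829/237879 = 15994/(-262) + 375829/237879 = 15994*(-1/262) + 375829/237879 = -7997/131 + 375829/237879 = -1853084764/31162149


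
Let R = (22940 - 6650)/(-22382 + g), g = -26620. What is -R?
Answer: 2715/8167 ≈ 0.33244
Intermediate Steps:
R = -2715/8167 (R = (22940 - 6650)/(-22382 - 26620) = 16290/(-49002) = 16290*(-1/49002) = -2715/8167 ≈ -0.33244)
-R = -1*(-2715/8167) = 2715/8167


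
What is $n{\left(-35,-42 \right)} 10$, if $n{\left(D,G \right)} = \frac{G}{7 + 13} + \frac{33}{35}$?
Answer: $- \frac{81}{7} \approx -11.571$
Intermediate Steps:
$n{\left(D,G \right)} = \frac{33}{35} + \frac{G}{20}$ ($n{\left(D,G \right)} = \frac{G}{20} + 33 \cdot \frac{1}{35} = G \frac{1}{20} + \frac{33}{35} = \frac{G}{20} + \frac{33}{35} = \frac{33}{35} + \frac{G}{20}$)
$n{\left(-35,-42 \right)} 10 = \left(\frac{33}{35} + \frac{1}{20} \left(-42\right)\right) 10 = \left(\frac{33}{35} - \frac{21}{10}\right) 10 = \left(- \frac{81}{70}\right) 10 = - \frac{81}{7}$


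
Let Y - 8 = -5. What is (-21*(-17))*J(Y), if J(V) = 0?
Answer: 0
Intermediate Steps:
Y = 3 (Y = 8 - 5 = 3)
(-21*(-17))*J(Y) = -21*(-17)*0 = 357*0 = 0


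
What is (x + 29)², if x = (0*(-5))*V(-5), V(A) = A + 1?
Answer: 841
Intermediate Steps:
V(A) = 1 + A
x = 0 (x = (0*(-5))*(1 - 5) = 0*(-4) = 0)
(x + 29)² = (0 + 29)² = 29² = 841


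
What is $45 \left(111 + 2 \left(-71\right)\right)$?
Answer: $-1395$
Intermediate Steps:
$45 \left(111 + 2 \left(-71\right)\right) = 45 \left(111 - 142\right) = 45 \left(-31\right) = -1395$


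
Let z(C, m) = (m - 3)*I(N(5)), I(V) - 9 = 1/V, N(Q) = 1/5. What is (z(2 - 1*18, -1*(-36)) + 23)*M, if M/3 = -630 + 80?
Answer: -800250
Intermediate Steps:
N(Q) = 1/5
I(V) = 9 + 1/V
M = -1650 (M = 3*(-630 + 80) = 3*(-550) = -1650)
z(C, m) = -42 + 14*m (z(C, m) = (m - 3)*(9 + 1/(1/5)) = (-3 + m)*(9 + 5) = (-3 + m)*14 = -42 + 14*m)
(z(2 - 1*18, -1*(-36)) + 23)*M = ((-42 + 14*(-1*(-36))) + 23)*(-1650) = ((-42 + 14*36) + 23)*(-1650) = ((-42 + 504) + 23)*(-1650) = (462 + 23)*(-1650) = 485*(-1650) = -800250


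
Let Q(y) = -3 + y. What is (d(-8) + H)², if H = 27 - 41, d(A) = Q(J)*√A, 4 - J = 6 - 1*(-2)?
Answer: -196 + 392*I*√2 ≈ -196.0 + 554.37*I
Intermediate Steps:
J = -4 (J = 4 - (6 - 1*(-2)) = 4 - (6 + 2) = 4 - 1*8 = 4 - 8 = -4)
d(A) = -7*√A (d(A) = (-3 - 4)*√A = -7*√A)
H = -14
(d(-8) + H)² = (-14*I*√2 - 14)² = (-14 - 14*I*√2)²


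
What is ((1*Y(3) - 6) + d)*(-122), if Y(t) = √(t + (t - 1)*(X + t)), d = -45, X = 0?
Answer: 5856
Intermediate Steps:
Y(t) = √(t + t*(-1 + t)) (Y(t) = √(t + (t - 1)*(0 + t)) = √(t + (-1 + t)*t) = √(t + t*(-1 + t)))
((1*Y(3) - 6) + d)*(-122) = ((1*√(3²) - 6) - 45)*(-122) = ((1*√9 - 6) - 45)*(-122) = ((1*3 - 6) - 45)*(-122) = ((3 - 6) - 45)*(-122) = (-3 - 45)*(-122) = -48*(-122) = 5856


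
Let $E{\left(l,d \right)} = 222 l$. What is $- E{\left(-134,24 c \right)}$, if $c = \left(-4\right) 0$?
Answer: $29748$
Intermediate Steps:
$c = 0$
$- E{\left(-134,24 c \right)} = - 222 \left(-134\right) = \left(-1\right) \left(-29748\right) = 29748$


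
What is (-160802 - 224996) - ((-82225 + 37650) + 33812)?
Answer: -375035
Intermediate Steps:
(-160802 - 224996) - ((-82225 + 37650) + 33812) = -385798 - (-44575 + 33812) = -385798 - 1*(-10763) = -385798 + 10763 = -375035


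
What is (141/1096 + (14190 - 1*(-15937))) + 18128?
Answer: 52887621/1096 ≈ 48255.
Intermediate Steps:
(141/1096 + (14190 - 1*(-15937))) + 18128 = (141*(1/1096) + (14190 + 15937)) + 18128 = (141/1096 + 30127) + 18128 = 33019333/1096 + 18128 = 52887621/1096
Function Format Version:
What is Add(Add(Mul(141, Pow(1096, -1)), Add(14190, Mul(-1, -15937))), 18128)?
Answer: Rational(52887621, 1096) ≈ 48255.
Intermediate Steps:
Add(Add(Mul(141, Pow(1096, -1)), Add(14190, Mul(-1, -15937))), 18128) = Add(Add(Mul(141, Rational(1, 1096)), Add(14190, 15937)), 18128) = Add(Add(Rational(141, 1096), 30127), 18128) = Add(Rational(33019333, 1096), 18128) = Rational(52887621, 1096)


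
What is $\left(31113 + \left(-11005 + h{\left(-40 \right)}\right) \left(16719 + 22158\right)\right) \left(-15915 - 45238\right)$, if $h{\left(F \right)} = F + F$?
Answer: $26352077178096$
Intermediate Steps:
$h{\left(F \right)} = 2 F$
$\left(31113 + \left(-11005 + h{\left(-40 \right)}\right) \left(16719 + 22158\right)\right) \left(-15915 - 45238\right) = \left(31113 + \left(-11005 + 2 \left(-40\right)\right) \left(16719 + 22158\right)\right) \left(-15915 - 45238\right) = \left(31113 + \left(-11005 - 80\right) 38877\right) \left(-61153\right) = \left(31113 - 430951545\right) \left(-61153\right) = \left(-430920432\right) \left(-61153\right) = 26352077178096$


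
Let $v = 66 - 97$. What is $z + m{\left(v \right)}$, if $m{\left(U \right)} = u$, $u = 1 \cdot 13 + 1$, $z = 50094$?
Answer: $50108$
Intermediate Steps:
$v = -31$ ($v = 66 - 97 = -31$)
$u = 14$ ($u = 13 + 1 = 14$)
$m{\left(U \right)} = 14$
$z + m{\left(v \right)} = 50094 + 14 = 50108$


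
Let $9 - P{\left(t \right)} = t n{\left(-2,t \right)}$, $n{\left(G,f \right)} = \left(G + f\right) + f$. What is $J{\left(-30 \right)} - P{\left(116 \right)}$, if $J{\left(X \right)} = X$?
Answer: $26641$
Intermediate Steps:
$n{\left(G,f \right)} = G + 2 f$
$P{\left(t \right)} = 9 - t \left(-2 + 2 t\right)$
$J{\left(-30 \right)} - P{\left(116 \right)} = -30 - \left(9 - 232 \left(-1 + 116\right)\right) = -30 - \left(9 - 232 \cdot 115\right) = -30 - \left(9 - 26680\right) = -30 - -26671 = -30 + 26671 = 26641$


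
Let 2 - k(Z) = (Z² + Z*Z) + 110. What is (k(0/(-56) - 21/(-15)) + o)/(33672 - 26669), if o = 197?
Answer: 2127/175075 ≈ 0.012149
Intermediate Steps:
k(Z) = -108 - 2*Z² (k(Z) = 2 - ((Z² + Z*Z) + 110) = 2 - ((Z² + Z²) + 110) = 2 - (2*Z² + 110) = 2 - (110 + 2*Z²) = 2 + (-110 - 2*Z²) = -108 - 2*Z²)
(k(0/(-56) - 21/(-15)) + o)/(33672 - 26669) = ((-108 - 2*(0/(-56) - 21/(-15))²) + 197)/(33672 - 26669) = ((-108 - 2*(0*(-1/56) - 21*(-1/15))²) + 197)/7003 = ((-108 - 2*(0 + 7/5)²) + 197)*(1/7003) = ((-108 - 2*(7/5)²) + 197)*(1/7003) = ((-108 - 2*49/25) + 197)*(1/7003) = ((-108 - 98/25) + 197)*(1/7003) = (-2798/25 + 197)*(1/7003) = (2127/25)*(1/7003) = 2127/175075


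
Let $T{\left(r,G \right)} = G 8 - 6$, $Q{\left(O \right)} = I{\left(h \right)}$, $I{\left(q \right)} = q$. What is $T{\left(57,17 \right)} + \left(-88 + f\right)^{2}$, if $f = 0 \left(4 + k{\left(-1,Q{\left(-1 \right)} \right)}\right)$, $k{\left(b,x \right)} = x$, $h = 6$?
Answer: $7874$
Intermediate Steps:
$Q{\left(O \right)} = 6$
$f = 0$ ($f = 0 \left(4 + 6\right) = 0 \cdot 10 = 0$)
$T{\left(r,G \right)} = -6 + 8 G$ ($T{\left(r,G \right)} = 8 G - 6 = -6 + 8 G$)
$T{\left(57,17 \right)} + \left(-88 + f\right)^{2} = \left(-6 + 8 \cdot 17\right) + \left(-88 + 0\right)^{2} = \left(-6 + 136\right) + \left(-88\right)^{2} = 130 + 7744 = 7874$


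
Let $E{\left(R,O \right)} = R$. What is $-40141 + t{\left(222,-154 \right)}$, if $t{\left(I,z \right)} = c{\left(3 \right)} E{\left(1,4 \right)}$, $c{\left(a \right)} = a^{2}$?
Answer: $-40132$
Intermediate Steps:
$t{\left(I,z \right)} = 9$ ($t{\left(I,z \right)} = 3^{2} \cdot 1 = 9 \cdot 1 = 9$)
$-40141 + t{\left(222,-154 \right)} = -40141 + 9 = -40132$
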